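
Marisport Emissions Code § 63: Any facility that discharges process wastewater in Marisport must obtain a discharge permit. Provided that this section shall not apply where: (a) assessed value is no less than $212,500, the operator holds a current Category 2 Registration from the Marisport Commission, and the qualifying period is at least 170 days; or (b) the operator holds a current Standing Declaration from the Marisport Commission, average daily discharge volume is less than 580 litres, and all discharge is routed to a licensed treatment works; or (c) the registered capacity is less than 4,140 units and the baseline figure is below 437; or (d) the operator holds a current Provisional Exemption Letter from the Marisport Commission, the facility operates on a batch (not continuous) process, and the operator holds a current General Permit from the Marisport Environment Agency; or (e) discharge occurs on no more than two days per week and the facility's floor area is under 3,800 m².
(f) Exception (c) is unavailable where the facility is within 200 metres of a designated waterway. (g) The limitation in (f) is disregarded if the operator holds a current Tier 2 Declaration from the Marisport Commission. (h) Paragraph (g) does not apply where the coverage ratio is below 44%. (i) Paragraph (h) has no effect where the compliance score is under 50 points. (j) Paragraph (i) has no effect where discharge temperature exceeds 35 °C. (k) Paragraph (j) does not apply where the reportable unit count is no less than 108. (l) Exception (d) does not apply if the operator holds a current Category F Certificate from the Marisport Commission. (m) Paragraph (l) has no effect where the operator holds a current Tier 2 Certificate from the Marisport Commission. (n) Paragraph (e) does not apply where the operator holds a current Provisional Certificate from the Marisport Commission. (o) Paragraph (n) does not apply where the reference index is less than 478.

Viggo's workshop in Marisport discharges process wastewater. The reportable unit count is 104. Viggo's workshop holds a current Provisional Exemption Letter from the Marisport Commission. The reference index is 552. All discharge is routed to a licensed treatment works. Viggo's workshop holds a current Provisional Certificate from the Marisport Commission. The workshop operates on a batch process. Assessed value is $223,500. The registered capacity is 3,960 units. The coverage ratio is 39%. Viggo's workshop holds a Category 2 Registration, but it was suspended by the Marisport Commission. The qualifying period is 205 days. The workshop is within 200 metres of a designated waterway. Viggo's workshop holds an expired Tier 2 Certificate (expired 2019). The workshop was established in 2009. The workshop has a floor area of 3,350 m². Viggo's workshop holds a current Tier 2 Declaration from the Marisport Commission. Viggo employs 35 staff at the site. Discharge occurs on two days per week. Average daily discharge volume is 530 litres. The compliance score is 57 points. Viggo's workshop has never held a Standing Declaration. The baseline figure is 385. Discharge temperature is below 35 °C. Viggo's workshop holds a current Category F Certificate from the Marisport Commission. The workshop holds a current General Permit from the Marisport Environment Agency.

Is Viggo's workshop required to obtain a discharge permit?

Exception (a) fails — no current Category 2 Registration is held.
Exception (b) does not apply: there is no Standing Declaration in force.
Exception (c): the registered capacity is 3,960 units, less than the 4,140 units limit; the baseline figure is 385, below the 437 limit — every condition holds. Turning to paragraphs (f)–(k): (f) operates against (c): the workshop is within 200 m of a designated waterway. (g) is triggered (a current Tier 2 Declaration is held), but is set aside by (h): (h) is engaged — the coverage ratio is 39%, below the 44% limit. (i), which would lift (h), is not triggered — the compliance score is 57 points, not under 50 points. Exception (c) does not apply.
Exception (d)'s conditions are all satisfied: a current Provisional Exemption Letter is held; the facility operates on a batch process; a current General Permit is held. But: (l) operates against (d): a current Category F Certificate is held. (m), which would lift (l), is not triggered — the Tier 2 Certificate is not current. (d) is therefore removed.
All of (e)'s requirements are met (discharge occurs on no more than two days per week; the facility's floor area is 3,350 m², under the 3,800 m² limit). But: (n) operates against (e): a current Provisional Certificate is held. (o), which would lift (n), does not operate here — the reference index is 552, not less than 478. (e) is therefore removed.
No exception is made out. Viggo's workshop falls within the general rule.

Yes — Viggo's workshop must obtain a discharge permit.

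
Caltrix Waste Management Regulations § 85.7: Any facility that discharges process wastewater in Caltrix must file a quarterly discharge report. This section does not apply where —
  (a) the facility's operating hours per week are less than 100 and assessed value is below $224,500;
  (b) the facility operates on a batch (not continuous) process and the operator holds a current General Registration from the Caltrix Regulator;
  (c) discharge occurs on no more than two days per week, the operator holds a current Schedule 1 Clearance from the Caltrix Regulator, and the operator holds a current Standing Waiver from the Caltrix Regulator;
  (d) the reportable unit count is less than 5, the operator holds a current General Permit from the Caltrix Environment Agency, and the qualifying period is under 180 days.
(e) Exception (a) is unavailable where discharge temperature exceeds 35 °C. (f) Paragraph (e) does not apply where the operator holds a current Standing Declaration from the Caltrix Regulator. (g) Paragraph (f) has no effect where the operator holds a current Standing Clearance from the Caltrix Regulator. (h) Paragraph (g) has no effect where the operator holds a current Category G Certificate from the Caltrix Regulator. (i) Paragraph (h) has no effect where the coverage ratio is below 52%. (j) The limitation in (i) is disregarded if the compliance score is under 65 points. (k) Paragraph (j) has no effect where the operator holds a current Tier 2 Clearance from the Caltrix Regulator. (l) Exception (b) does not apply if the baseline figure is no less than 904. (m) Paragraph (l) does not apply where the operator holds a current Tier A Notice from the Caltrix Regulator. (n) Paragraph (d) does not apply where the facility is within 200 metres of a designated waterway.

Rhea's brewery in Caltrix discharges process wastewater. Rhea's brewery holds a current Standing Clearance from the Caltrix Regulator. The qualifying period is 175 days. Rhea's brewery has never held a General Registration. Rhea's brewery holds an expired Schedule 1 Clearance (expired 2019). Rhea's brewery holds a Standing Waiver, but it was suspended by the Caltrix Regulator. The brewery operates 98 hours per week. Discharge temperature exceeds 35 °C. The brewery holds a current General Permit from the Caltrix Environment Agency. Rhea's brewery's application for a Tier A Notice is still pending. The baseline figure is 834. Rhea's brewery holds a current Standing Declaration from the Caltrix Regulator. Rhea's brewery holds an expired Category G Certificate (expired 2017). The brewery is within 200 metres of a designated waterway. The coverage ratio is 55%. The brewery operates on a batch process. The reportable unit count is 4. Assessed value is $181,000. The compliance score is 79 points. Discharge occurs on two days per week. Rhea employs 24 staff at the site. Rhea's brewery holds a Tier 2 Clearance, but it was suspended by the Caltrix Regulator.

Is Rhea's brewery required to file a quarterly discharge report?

Yes — Rhea's brewery must file a quarterly discharge report.

Exception (a) is satisfied on its face — the facility's operating hours per week are 98, less than the 100 limit; assessed value is $181,000, below the $224,500 limit. Turning to paragraphs (e)–(k): (e) is triggered — discharge temperature exceeds 35 °C. (f) would limit (e) — a current Standing Declaration is held — but (g) sets (f) aside: (g) operates against (f): a current Standing Clearance is held. (h) is not engaged (no current Category G Certificate is held), so (g) stands. Exception (a) does not apply.
Exception (b) fails — there is no General Registration in force.
Exception (c) does not apply: no current Schedule 1 Clearance is held.
Exception (d) is satisfied on its face — the reportable unit count is 4, less than the 5 limit; a current General Permit is held; the qualifying period is 175 days, under the 180 days limit. Turning to paragraph (n): (n) is triggered — the brewery is within 200 m of a designated waterway. So (d) is unavailable.
No exception is made out. Rhea's brewery falls within the general rule.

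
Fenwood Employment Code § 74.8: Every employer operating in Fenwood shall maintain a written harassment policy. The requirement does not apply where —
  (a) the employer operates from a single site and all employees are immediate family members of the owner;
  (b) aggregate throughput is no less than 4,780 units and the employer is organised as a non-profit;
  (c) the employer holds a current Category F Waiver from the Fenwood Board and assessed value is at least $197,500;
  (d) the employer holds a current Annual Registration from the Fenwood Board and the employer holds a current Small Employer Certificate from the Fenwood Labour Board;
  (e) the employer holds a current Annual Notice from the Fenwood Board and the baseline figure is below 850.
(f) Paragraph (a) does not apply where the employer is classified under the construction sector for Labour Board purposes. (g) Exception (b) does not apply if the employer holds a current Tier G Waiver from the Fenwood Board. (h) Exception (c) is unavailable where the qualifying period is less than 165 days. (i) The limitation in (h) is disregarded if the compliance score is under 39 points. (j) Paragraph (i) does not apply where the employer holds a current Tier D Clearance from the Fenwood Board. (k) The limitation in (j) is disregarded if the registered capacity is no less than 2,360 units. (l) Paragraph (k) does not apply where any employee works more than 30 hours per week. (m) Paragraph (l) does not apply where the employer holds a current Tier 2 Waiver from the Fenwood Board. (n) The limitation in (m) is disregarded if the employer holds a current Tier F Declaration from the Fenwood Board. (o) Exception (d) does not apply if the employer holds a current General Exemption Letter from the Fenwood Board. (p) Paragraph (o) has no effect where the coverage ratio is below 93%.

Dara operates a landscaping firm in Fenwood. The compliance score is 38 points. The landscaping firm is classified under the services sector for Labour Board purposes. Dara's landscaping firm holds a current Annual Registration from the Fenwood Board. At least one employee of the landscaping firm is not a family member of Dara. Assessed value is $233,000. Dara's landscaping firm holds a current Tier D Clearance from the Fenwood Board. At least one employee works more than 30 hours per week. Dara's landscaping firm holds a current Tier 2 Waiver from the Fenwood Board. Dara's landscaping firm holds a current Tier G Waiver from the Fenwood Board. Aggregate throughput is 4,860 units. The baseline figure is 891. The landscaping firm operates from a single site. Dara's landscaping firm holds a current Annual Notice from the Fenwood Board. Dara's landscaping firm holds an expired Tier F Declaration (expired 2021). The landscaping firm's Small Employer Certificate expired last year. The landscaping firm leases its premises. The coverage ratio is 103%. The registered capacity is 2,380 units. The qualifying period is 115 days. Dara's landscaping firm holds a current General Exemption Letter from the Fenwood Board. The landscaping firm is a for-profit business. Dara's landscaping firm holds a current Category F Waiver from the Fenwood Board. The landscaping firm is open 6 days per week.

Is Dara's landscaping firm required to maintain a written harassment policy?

Exception (a) does not apply: at least one employee is not a family member.
Exception (b) fails — the employer is for-profit.
Exception (c) is satisfied on its face — a current Category F Waiver is held; assessed value is $233,000, meeting the $197,500 threshold. Applying paragraphs (h)–(n): (h) operates (the qualifying period is 115 days, less than the 165 days limit), but is overridden by (i): (i) is engaged — the compliance score is 38 points, under the 39 points limit. (j) is triggered (a current Tier D Clearance is held), but is itself disapplied by (k): (k) is triggered — the registered capacity is 2,380 units, meeting the 2,360 units threshold. (l) would limit (k) — at least one employee exceeds 30 hours/week — but (m) sets (l) aside: (m) is triggered — a current Tier 2 Waiver is held. (n), which would lift (m), does not operate here — there is no Tier F Declaration in force. So (c) applies.
Exception (d) does not apply: the Small Employer Certificate has expired.
Exception (e) requires that the baseline figure is below 850; but the baseline figure is 891, not below 850, so (e) is unavailable.

No — exception (c) applies; Dara's landscaping firm is not required to maintain a written harassment policy.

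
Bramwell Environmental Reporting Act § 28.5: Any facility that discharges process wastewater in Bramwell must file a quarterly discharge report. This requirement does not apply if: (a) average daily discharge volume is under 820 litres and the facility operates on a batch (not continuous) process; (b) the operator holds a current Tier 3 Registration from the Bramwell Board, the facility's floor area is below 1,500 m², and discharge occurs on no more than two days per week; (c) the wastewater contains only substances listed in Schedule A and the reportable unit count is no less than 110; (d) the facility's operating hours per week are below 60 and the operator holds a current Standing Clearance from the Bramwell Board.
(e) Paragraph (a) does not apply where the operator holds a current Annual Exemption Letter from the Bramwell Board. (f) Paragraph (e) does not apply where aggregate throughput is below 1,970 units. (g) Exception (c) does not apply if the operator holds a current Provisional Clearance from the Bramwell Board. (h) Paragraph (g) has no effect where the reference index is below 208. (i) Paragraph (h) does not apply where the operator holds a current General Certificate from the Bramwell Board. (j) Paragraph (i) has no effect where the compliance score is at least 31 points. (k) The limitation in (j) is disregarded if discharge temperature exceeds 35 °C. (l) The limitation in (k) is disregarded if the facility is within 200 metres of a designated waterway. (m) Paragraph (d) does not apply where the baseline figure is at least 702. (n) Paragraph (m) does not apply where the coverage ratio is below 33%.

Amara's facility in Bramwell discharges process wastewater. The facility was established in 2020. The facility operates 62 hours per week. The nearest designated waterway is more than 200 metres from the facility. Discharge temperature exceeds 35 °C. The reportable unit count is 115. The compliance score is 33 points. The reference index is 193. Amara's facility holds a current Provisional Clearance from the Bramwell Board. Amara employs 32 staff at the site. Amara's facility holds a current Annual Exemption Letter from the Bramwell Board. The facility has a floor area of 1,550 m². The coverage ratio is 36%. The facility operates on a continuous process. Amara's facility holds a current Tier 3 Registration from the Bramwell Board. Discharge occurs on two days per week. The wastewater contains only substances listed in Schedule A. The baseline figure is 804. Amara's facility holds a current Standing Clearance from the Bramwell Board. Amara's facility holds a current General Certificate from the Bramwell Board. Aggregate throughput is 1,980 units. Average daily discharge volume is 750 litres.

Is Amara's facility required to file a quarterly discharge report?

Yes — Amara's facility must file a quarterly discharge report.

Exception (a) fails — the facility operates on a continuous process.
Exception (b) does not apply: the facility's floor area is 1,550 m², not below 1,500 m².
All of (c)'s requirements are met (the wastewater is Schedule-A-only; the reportable unit count is 115, meeting the 110 threshold). However, paragraphs (g)–(l) must be considered: (g) operates against (c): a current Provisional Clearance is held. (h) would limit (g) — the reference index is 193, below the 208 limit — but (i) sets (h) aside: (i) operates against (h): a current General Certificate is held. (j) is engaged (the compliance score is 33 points, meeting the 31 points threshold), but is displaced by (k): (k) applies — discharge temperature exceeds 35 °C. (l), which would lift (k), is inapplicable — the facility is more than 200 m from any designated waterway. So (c) is unavailable.
Exception (d) does not apply: the facility's operating hours per week are 62, not below 60.
Every exception is unavailable, so the rule governs.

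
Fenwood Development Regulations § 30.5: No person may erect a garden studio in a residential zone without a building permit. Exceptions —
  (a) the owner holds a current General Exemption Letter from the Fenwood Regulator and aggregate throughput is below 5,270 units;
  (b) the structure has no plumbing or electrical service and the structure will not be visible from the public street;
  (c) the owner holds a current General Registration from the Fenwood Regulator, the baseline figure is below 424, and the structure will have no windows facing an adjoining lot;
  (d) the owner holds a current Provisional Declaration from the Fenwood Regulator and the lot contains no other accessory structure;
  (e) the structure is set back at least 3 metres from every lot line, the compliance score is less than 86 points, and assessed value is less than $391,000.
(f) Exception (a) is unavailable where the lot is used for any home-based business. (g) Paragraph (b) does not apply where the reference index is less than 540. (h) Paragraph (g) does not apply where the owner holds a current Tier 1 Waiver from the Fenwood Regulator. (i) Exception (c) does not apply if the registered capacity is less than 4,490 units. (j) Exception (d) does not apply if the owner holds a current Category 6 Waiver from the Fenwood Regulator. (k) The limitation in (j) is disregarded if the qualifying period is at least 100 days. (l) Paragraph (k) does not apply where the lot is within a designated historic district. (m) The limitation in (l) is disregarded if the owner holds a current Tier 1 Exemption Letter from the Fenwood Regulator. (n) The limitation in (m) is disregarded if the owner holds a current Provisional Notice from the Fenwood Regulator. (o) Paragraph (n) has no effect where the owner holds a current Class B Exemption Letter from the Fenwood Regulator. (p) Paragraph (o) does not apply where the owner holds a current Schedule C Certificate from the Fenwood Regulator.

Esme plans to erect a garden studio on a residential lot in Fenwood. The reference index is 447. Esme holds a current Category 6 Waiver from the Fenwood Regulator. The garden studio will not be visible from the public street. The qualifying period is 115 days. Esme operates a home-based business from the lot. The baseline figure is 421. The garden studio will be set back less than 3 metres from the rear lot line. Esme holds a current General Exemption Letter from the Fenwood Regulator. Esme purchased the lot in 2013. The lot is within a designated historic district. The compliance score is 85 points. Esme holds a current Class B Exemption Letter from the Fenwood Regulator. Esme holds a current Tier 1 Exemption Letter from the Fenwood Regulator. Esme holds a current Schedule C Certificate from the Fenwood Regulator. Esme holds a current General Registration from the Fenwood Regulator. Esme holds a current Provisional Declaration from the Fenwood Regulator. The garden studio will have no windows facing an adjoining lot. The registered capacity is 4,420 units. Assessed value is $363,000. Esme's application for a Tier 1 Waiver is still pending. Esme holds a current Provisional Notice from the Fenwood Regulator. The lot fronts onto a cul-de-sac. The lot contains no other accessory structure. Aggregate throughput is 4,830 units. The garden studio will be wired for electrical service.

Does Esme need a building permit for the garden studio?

Exception (a)'s conditions are all satisfied: a current General Exemption Letter is held; aggregate throughput is 4,830 units, below the 5,270 units limit. But applying paragraph (f): (f) operates — a home-based business operates on the lot. (a) is therefore removed.
Exception (b) does not apply: electrical service is planned.
Exception (c) is satisfied on its face — a current General Registration is held; the baseline figure is 421, below the 424 limit; no windows face an adjoining lot. But applying paragraph (i): (i) operates against (c): the registered capacity is 4,420 units, less than the 4,490 units limit. (c) is therefore removed.
Exception (d): a current Provisional Declaration is held; the lot has no other accessory structure — every condition holds. However, paragraphs (j)–(p) must be considered: (j) operates against (d): a current Category 6 Waiver is held. (k) would limit (j) — the qualifying period is 115 days, meeting the 100 days threshold — but (l) sets (k) aside: (l) is triggered — the lot is in a historic district. (m) would limit (l) — a current Tier 1 Exemption Letter is held — but (n) sets (m) aside: (n) operates against (m): a current Provisional Notice is held. (o) would limit (n) — a current Class B Exemption Letter is held — but (p) sets (o) aside: (p) operates against (o): a current Schedule C Certificate is held. So (d) is unavailable.
Exception (e) fails — the rear setback is under 3 m.
None of the exceptions is available; § 30.5 applies in full.

Yes — Esme must obtain a building permit.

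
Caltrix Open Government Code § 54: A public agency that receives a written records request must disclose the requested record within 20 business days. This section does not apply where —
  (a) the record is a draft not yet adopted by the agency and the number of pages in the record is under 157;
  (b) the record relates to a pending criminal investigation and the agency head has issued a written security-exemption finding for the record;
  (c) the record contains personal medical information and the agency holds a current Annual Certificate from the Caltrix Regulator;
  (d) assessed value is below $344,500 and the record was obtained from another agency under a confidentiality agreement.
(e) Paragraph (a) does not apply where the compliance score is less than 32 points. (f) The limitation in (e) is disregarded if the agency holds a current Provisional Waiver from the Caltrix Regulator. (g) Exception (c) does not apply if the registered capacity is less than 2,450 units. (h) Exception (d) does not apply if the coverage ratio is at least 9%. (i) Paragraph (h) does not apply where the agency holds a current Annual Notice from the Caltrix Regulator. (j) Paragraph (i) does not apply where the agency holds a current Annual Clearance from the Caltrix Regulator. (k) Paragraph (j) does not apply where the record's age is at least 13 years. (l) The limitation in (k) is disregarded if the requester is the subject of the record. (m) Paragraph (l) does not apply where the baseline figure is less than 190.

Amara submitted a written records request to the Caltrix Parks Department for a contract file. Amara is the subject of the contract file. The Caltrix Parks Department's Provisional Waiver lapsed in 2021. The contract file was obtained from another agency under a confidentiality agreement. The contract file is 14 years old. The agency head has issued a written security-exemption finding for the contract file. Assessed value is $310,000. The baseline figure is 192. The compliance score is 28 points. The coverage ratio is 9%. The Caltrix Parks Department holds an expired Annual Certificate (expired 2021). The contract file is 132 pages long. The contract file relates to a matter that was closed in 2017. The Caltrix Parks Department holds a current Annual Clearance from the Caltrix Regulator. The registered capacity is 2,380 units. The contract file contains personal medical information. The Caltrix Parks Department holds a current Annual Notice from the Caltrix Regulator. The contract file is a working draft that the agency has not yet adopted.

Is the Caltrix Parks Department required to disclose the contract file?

Exception (a): the contract file is an unadopted draft; the number of pages in the record is 132, under the 157 limit — every condition holds. However, paragraphs (e)–(f) must be considered: (e) operates against (a): the compliance score is 28 points, less than the 32 points limit. (f), which would lift (e), does not operate here — there is no Provisional Waiver in force. (a) is therefore removed.
Exception (b) requires that the record relates to a pending criminal investigation; but the contract file relates to a closed matter, so (b) is unavailable.
Exception (c) does not apply: the Annual Certificate is not current.
All of (d)'s requirements are met (assessed value is $310,000, below the $344,500 limit; the contract file was obtained under a confidentiality agreement). However, paragraphs (h)–(m) must be considered: (h) operates against (d): the coverage ratio is 9%, meeting the 9% threshold. (i) applies (a current Annual Notice is held), but is set aside by (j): (j) operates against (i): a current Annual Clearance is held. (k) would limit (j) — the record's age is 14 years, meeting the 13 years threshold — but (l) sets (k) aside: (l) operates — Amara is the subject of the contract file. (m), which would lift (l), does not operate here — the baseline figure is 192, not less than 190. (d) is therefore removed.
No exception is made out. the Caltrix Parks Department falls within the general rule.

Yes — the Caltrix Parks Department must disclose the contract file.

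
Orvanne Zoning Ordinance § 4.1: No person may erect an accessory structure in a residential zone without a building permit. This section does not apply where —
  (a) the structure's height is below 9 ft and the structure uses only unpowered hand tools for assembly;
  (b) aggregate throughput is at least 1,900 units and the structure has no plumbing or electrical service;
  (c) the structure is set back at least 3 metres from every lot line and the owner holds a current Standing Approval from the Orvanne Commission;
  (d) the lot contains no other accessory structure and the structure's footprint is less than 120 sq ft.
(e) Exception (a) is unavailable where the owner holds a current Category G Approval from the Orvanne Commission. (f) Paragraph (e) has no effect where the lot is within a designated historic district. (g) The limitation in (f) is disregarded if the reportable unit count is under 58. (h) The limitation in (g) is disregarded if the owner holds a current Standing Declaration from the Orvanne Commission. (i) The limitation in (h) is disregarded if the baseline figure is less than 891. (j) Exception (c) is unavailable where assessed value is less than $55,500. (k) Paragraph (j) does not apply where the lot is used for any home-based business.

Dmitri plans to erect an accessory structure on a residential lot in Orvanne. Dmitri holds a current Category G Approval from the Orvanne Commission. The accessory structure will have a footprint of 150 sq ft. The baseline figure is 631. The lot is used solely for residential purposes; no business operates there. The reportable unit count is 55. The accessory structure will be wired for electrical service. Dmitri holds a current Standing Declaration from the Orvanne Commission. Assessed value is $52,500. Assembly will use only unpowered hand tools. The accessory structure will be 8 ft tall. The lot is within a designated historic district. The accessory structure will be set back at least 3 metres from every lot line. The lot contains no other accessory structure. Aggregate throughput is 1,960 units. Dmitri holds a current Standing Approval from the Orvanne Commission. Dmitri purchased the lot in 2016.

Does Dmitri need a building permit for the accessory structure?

Yes — Dmitri must obtain a building permit.

All of (a)'s requirements are met (the structure's height is 8 ft, below the 9 ft limit; assembly uses only hand tools). But: (e) is triggered — a current Category G Approval is held. (f) would limit (e) — the lot is in a historic district — but (g) sets (f) aside: (g) operates against (f): the reportable unit count is 55, under the 58 limit. (h) would limit (g) — a current Standing Declaration is held — but (i) sets (h) aside: (i) is triggered — the baseline figure is 631, less than the 891 limit. (a) is therefore removed.
Exception (b) does not apply: electrical service is planned.
Exception (c): the setback is at least 3 m on every side; a current Standing Approval is held — every condition holds. However, paragraphs (j)–(k) must be considered: (j) operates against (c): assessed value is $52,500, less than the $55,500 limit. (k), which would lift (j), is not engaged — the lot is solely residential. Exception (c) does not apply.
Exception (d) requires that the structure's footprint is less than 120 sq ft; but the structure's footprint is 150 sq ft, not less than 120 sq ft, so (d) is unavailable.
Every exception is unavailable, so the rule governs.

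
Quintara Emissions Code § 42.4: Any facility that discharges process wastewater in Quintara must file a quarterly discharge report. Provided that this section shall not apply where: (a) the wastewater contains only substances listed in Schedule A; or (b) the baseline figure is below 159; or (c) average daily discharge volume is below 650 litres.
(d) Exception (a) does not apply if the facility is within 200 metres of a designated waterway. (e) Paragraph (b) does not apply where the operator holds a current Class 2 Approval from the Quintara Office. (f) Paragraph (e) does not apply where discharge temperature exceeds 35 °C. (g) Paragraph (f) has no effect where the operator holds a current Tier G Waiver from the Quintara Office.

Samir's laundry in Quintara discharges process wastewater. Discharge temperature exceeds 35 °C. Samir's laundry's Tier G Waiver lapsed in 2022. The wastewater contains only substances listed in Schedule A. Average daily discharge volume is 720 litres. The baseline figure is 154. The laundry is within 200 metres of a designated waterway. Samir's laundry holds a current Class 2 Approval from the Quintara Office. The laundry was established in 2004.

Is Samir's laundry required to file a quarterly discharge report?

Exception (a) is satisfied on its face — the wastewater is Schedule-A-only. However, paragraph (d) must be considered: (d) is engaged — the laundry is within 200 m of a designated waterway. (a) is therefore removed.
All of (b)'s requirements are met (the baseline figure is 154, below the 159 limit). Considering the limiting provisions: (e) would limit (b) — a current Class 2 Approval is held — but (f) sets (e) aside: (f) is triggered — discharge temperature exceeds 35 °C. (g), which would lift (f), is not engaged — the Tier G Waiver is not current. Exception (b) stands.
Exception (c) fails — average daily discharge volume is 720 litres, not below 650 litres.

No — exception (b) applies; Samir's laundry is not required to file a quarterly discharge report.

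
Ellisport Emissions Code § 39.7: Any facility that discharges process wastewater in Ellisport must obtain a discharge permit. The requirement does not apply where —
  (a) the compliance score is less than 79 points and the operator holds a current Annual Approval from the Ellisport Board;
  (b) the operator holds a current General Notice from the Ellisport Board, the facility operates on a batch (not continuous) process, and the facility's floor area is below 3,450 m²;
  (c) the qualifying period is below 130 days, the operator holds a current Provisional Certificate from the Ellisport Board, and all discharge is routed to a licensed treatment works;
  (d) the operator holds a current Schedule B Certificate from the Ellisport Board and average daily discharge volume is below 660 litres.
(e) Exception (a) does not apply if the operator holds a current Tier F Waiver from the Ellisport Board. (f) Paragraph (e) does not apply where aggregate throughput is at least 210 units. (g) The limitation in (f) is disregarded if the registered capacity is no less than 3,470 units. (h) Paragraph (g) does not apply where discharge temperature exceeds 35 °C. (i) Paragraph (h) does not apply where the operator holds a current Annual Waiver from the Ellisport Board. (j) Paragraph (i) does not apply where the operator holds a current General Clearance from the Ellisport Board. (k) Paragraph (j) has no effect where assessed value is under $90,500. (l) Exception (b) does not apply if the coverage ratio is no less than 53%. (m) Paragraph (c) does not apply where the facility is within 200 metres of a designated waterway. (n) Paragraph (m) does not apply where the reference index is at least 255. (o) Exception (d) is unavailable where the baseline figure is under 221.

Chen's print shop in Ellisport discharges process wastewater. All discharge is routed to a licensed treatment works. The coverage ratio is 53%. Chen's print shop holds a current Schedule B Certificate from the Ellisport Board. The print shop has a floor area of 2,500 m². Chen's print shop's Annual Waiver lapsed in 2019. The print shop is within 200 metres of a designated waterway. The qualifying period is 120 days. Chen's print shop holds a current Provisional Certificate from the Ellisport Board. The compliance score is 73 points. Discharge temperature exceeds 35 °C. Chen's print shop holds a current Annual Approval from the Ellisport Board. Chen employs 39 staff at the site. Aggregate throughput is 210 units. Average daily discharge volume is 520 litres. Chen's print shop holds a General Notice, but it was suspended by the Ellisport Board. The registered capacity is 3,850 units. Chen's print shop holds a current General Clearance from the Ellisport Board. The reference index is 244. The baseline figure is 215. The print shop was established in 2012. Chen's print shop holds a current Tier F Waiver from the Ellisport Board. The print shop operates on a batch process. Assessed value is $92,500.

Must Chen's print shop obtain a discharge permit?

No — exception (a) applies; Chen's print shop is not required to obtain a discharge permit.

Exception (a)'s conditions are all satisfied: the compliance score is 73 points, less than the 79 points limit; a current Annual Approval is held. Under paragraphs (e)–(k): (e) would limit (a) — a current Tier F Waiver is held — but (f) sets (e) aside: (f) operates against (e): aggregate throughput is 210 units, meeting the 210 units threshold. (g) operates (the registered capacity is 3,850 units, meeting the 3,470 units threshold), but is overridden by (h): (h) is triggered — discharge temperature exceeds 35 °C. (i), which would lift (h), is inapplicable — there is no Annual Waiver in force. Exception (a) stands.
Exception (b) does not apply: no current General Notice is held.
Exception (c): the qualifying period is 120 days, below the 130 days limit; a current Provisional Certificate is held; discharge is routed to a licensed treatment works — every condition holds. Turning to paragraphs (m)–(n): (m) is engaged — the print shop is within 200 m of a designated waterway. (n) is not engaged (the reference index is 244, short of 255), so (m) stands. Exception (c) does not apply.
All of (d)'s requirements are met (a current Schedule B Certificate is held; average daily discharge volume is 520 litres, below the 660 litres limit). But applying paragraph (o): (o) operates against (d): the baseline figure is 215, under the 221 limit. (d) is therefore removed.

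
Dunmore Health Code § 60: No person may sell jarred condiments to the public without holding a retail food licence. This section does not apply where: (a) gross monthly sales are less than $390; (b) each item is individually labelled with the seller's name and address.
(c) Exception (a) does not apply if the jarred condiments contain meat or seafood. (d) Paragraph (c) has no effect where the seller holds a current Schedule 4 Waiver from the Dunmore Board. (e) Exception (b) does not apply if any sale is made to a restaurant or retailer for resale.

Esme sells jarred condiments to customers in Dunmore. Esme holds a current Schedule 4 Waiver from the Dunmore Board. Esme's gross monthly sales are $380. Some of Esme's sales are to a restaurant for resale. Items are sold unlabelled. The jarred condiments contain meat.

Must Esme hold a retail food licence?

All of (a)'s requirements are met (gross monthly sales are $380, less than the $390 limit). Considering the limiting provisions: (c) would limit (a) — the jarred condiments contain meat — but (d) sets (c) aside: (d) applies — a current Schedule 4 Waiver is held. Exception (a) stands.
Exception (b) requires that each item is individually labelled with the seller's name and address; but items are sold unlabelled, so (b) is unavailable.

No — exception (a) applies; Esme is not required to hold a retail food licence.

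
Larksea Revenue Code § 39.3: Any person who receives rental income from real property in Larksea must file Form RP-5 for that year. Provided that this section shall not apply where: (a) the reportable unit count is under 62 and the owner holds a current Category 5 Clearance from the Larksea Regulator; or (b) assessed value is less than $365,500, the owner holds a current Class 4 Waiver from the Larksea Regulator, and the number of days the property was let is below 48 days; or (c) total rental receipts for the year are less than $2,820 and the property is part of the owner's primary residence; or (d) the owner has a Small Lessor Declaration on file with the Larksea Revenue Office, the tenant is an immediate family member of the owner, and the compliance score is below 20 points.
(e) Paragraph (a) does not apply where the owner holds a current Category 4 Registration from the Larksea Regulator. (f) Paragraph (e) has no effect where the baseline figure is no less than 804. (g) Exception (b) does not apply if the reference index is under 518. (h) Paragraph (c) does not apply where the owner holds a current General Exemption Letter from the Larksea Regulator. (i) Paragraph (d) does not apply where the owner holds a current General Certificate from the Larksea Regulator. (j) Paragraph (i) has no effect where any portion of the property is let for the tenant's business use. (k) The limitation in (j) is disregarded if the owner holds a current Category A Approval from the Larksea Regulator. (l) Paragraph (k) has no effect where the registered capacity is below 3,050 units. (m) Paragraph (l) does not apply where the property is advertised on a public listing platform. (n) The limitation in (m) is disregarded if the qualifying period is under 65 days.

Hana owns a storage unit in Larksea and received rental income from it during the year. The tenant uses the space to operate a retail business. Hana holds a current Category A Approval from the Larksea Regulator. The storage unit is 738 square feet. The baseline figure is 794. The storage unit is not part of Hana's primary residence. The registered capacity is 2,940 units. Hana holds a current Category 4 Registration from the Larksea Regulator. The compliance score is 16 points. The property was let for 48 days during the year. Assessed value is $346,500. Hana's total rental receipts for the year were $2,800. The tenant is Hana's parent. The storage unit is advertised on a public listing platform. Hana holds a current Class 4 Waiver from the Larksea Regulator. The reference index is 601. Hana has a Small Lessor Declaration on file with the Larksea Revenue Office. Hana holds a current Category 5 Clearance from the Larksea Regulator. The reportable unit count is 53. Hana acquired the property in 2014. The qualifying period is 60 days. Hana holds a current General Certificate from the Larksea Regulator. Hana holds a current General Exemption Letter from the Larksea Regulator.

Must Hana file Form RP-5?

No — exception (d) applies; Hana is not required to file Form RP-5.

Exception (a): the reportable unit count is 53, under the 62 limit; a current Category 5 Clearance is held — every condition holds. But applying paragraphs (e)–(f): (e) is triggered — a current Category 4 Registration is held. (f), which would lift (e), is not triggered — the baseline figure is 794, short of 804. So (a) is unavailable.
Exception (b) does not apply: the number of days the property was let is 48 days, not below 48 days.
Exception (c) fails — the storage unit is not part of the primary residence.
Exception (d) is satisfied on its face — a Small Lessor Declaration is on file; the tenant is an immediate family member; the compliance score is 16 points, below the 20 points limit. Under paragraphs (i)–(n): (i) is engaged (a current General Certificate is held), but yields to (j): (j) operates against (i): the space is let for business use. (k) would limit (j) — a current Category A Approval is held — but (l) sets (k) aside: (l) is triggered — the registered capacity is 2,940 units, below the 3,050 units limit. (m) would limit (l) — the property is publicly advertised — but (n) sets (m) aside: (n) is engaged — the qualifying period is 60 days, under the 65 days limit. So (d) applies.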